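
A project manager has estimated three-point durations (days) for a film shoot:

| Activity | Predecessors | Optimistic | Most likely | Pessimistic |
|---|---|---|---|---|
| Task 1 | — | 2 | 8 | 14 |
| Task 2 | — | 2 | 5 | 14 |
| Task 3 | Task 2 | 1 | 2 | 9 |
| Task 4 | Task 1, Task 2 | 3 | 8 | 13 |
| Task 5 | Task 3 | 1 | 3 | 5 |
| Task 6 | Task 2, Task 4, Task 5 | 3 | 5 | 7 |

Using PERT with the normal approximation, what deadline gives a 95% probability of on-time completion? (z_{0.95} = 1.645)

te_Task 1 = (2 + 4·8 + 14)/6 = 48/6 = 8; σ²_Task 1 = ((14−2)/6)² = 4.000
te_Task 2 = (2 + 4·5 + 14)/6 = 36/6 = 6; σ²_Task 2 = ((14−2)/6)² = 4.000
te_Task 3 = (1 + 4·2 + 9)/6 = 18/6 = 3; σ²_Task 3 = ((9−1)/6)² = 1.778
te_Task 4 = (3 + 4·8 + 13)/6 = 48/6 = 8; σ²_Task 4 = ((13−3)/6)² = 2.778
te_Task 5 = (1 + 4·3 + 5)/6 = 18/6 = 3; σ²_Task 5 = ((5−1)/6)² = 0.444
te_Task 6 = (3 + 4·5 + 7)/6 = 30/6 = 5; σ²_Task 6 = ((7−3)/6)² = 0.444

Forward pass:
ES_Task 1 = 0; EF_Task 1 = 8
ES_Task 2 = 0; EF_Task 2 = 6
ES_Task 3 = 6; EF_Task 3 = 6+3 = 9
ES_Task 4 = max(EF_Task 1=8, EF_Task 2=6) = 8; EF_Task 4 = 8+8 = 16
ES_Task 5 = 9; EF_Task 5 = 9+3 = 12
ES_Task 6 = max(EF_Task 2=6, EF_Task 4=16, EF_Task 5=12) = 16; EF_Task 6 = 16+5 = 21
Expected project duration μ = 21 days. Critical path: Task 1 → Task 4 → Task 6.

Variance along critical path = 4.000 + 2.778 + 0.444 = 7.222; σ = 2.687 days.
D = μ + z·σ = 21 + 1.645·2.687 = 25.4 days

25.4 days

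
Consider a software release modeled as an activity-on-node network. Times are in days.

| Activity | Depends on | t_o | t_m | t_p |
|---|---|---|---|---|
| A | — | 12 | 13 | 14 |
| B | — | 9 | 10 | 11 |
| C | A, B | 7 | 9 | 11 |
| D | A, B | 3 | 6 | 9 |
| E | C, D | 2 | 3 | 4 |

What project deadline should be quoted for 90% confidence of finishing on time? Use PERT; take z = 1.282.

te_A = (12 + 4·13 + 14)/6 = 78/6 = 13; σ²_A = ((14−12)/6)² = 0.111
te_B = (9 + 4·10 + 11)/6 = 60/6 = 10; σ²_B = ((11−9)/6)² = 0.111
te_C = (7 + 4·9 + 11)/6 = 54/6 = 9; σ²_C = ((11−7)/6)² = 0.444
te_D = (3 + 4·6 + 9)/6 = 36/6 = 6; σ²_D = ((9−3)/6)² = 1.000
te_E = (2 + 4·3 + 4)/6 = 18/6 = 3; σ²_E = ((4−2)/6)² = 0.111

Forward pass:
ES_A = 0; EF_A = 13
ES_B = 0; EF_B = 10
ES_C = max(EF_A=13, EF_B=10) = 13; EF_C = 13+9 = 22
ES_D = max(EF_A=13, EF_B=10) = 13; EF_D = 13+6 = 19
ES_E = max(EF_C=22, EF_D=19) = 22; EF_E = 22+3 = 25
Expected project duration μ = 25 days. Critical path: A → C → E.

Variance along critical path = 0.111 + 0.444 + 0.111 = 0.667; σ = 0.816 days.
D = μ + z·σ = 25 + 1.282·0.816 = 26.0 days

26.0 days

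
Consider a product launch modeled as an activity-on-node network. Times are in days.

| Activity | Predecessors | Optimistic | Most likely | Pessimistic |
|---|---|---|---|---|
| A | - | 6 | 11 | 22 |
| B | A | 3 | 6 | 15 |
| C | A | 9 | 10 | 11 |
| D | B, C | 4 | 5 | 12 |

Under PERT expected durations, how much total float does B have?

te_A = (6 + 4·11 + 22)/6 = 72/6 = 12
te_B = (3 + 4·6 + 15)/6 = 42/6 = 7
te_C = (9 + 4·10 + 11)/6 = 60/6 = 10
te_D = (4 + 4·5 + 12)/6 = 36/6 = 6

Forward pass:
ES_A = 0; EF_A = 12
ES_B = 12; EF_B = 12+7 = 19
ES_C = 12; EF_C = 12+10 = 22
ES_D = max(EF_B=19, EF_C=22) = 22; EF_D = 22+6 = 28
Expected project duration μ = 28 days. Critical path: A → C → D.

Backward pass:
LF_D = 28; LS_D = 28−6 = 22
LF_C = LS_D = 22; LS_C = 22−10 = 12
LF_B = LS_D = 22; LS_B = 22−7 = 15
LF_A = min(LS_B=15, LS_C=12) = 12; LS_A = 12−12 = 0
Slack_B = LS_B − ES_B = 15 − 12 = 3

3 days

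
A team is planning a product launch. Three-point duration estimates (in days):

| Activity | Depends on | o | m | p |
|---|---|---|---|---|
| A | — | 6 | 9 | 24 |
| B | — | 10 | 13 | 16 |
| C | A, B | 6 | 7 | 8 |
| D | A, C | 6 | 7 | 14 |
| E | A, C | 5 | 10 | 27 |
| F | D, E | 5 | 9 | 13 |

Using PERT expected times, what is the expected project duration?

te_A = (6 + 4·9 + 24)/6 = 66/6 = 11
te_B = (10 + 4·13 + 16)/6 = 78/6 = 13
te_C = (6 + 4·7 + 8)/6 = 42/6 = 7
te_D = (6 + 4·7 + 14)/6 = 48/6 = 8
te_E = (5 + 4·10 + 27)/6 = 72/6 = 12
te_F = (5 + 4·9 + 13)/6 = 54/6 = 9

Forward pass:
ES_A = 0; EF_A = 11
ES_B = 0; EF_B = 13
ES_C = max(EF_A=11, EF_B=13) = 13; EF_C = 13+7 = 20
ES_D = max(EF_A=11, EF_C=20) = 20; EF_D = 20+8 = 28
ES_E = max(EF_A=11, EF_C=20) = 20; EF_E = 20+12 = 32
ES_F = max(EF_D=28, EF_E=32) = 32; EF_F = 32+9 = 41
Expected project duration μ = 41 days. Critical path: B → C → E → F.

41 days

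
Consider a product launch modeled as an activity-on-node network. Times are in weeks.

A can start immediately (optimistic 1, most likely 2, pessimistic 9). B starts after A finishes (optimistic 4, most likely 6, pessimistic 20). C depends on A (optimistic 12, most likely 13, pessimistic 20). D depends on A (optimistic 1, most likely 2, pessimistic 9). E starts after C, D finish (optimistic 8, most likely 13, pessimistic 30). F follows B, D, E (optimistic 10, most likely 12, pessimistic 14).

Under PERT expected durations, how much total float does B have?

21 weeks

te_A = (1 + 4·2 + 9)/6 = 18/6 = 3
te_B = (4 + 4·6 + 20)/6 = 48/6 = 8
te_C = (12 + 4·13 + 20)/6 = 84/6 = 14
te_D = (1 + 4·2 + 9)/6 = 18/6 = 3
te_E = (8 + 4·13 + 30)/6 = 90/6 = 15
te_F = (10 + 4·12 + 14)/6 = 72/6 = 12

Forward pass:
ES_A = 0; EF_A = 3
ES_B = 3; EF_B = 3+8 = 11
ES_C = 3; EF_C = 3+14 = 17
ES_D = 3; EF_D = 3+3 = 6
ES_E = max(EF_C=17, EF_D=6) = 17; EF_E = 17+15 = 32
ES_F = max(EF_B=11, EF_D=6, EF_E=32) = 32; EF_F = 32+12 = 44
Expected project duration μ = 44 weeks. Critical path: A → C → E → F.

Backward pass:
LF_F = 44; LS_F = 44−12 = 32
LF_E = LS_F = 32; LS_E = 32−15 = 17
LF_D = min(LS_E=17, LS_F=32) = 17; LS_D = 17−3 = 14
LF_C = LS_E = 17; LS_C = 17−14 = 3
LF_B = LS_F = 32; LS_B = 32−8 = 24
LF_A = min(LS_B=24, LS_C=3, LS_D=14) = 3; LS_A = 3−3 = 0
Slack_B = LS_B − ES_B = 24 − 3 = 21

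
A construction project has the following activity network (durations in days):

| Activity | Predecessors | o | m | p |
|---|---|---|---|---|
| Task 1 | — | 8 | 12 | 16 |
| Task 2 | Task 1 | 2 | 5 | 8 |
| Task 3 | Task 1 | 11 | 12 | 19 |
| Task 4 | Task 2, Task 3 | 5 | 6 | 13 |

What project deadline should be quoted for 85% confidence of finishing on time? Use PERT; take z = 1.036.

te_Task 1 = (8 + 4·12 + 16)/6 = 72/6 = 12; σ²_Task 1 = ((16−8)/6)² = 1.778
te_Task 2 = (2 + 4·5 + 8)/6 = 30/6 = 5; σ²_Task 2 = ((8−2)/6)² = 1.000
te_Task 3 = (11 + 4·12 + 19)/6 = 78/6 = 13; σ²_Task 3 = ((19−11)/6)² = 1.778
te_Task 4 = (5 + 4·6 + 13)/6 = 42/6 = 7; σ²_Task 4 = ((13−5)/6)² = 1.778

Forward pass:
ES_Task 1 = 0; EF_Task 1 = 12
ES_Task 2 = 12; EF_Task 2 = 12+5 = 17
ES_Task 3 = 12; EF_Task 3 = 12+13 = 25
ES_Task 4 = max(EF_Task 2=17, EF_Task 3=25) = 25; EF_Task 4 = 25+7 = 32
Expected project duration μ = 32 days. Critical path: Task 1 → Task 3 → Task 4.

Variance along critical path = 1.778 + 1.778 + 1.778 = 5.333; σ = 2.309 days.
D = μ + z·σ = 32 + 1.036·2.309 = 34.4 days

34.4 days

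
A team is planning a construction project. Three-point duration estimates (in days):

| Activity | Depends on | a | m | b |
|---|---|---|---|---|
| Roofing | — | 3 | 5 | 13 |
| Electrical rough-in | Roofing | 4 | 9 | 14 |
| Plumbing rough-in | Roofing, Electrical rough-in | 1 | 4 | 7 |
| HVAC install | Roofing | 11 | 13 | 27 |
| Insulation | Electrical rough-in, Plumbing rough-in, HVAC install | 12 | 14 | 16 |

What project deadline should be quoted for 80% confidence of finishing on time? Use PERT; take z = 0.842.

37.7 days

te_Roofing = (3 + 4·5 + 13)/6 = 36/6 = 6; σ²_Roofing = ((13−3)/6)² = 2.778
te_Electrical rough-in = (4 + 4·9 + 14)/6 = 54/6 = 9; σ²_Electrical rough-in = ((14−4)/6)² = 2.778
te_Plumbing rough-in = (1 + 4·4 + 7)/6 = 24/6 = 4; σ²_Plumbing rough-in = ((7−1)/6)² = 1.000
te_HVAC install = (11 + 4·13 + 27)/6 = 90/6 = 15; σ²_HVAC install = ((27−11)/6)² = 7.111
te_Insulation = (12 + 4·14 + 16)/6 = 84/6 = 14; σ²_Insulation = ((16−12)/6)² = 0.444

Forward pass:
ES_Roofing = 0; EF_Roofing = 6
ES_Electrical rough-in = 6; EF_Electrical rough-in = 6+9 = 15
ES_Plumbing rough-in = max(EF_Roofing=6, EF_Electrical rough-in=15) = 15; EF_Plumbing rough-in = 15+4 = 19
ES_HVAC install = 6; EF_HVAC install = 6+15 = 21
ES_Insulation = max(EF_Electrical rough-in=15, EF_Plumbing rough-in=19, EF_HVAC install=21) = 21; EF_Insulation = 21+14 = 35
Expected project duration μ = 35 days. Critical path: Roofing → HVAC install → Insulation.

Variance along critical path = 2.778 + 7.111 + 0.444 = 10.333; σ = 3.215 days.
D = μ + z·σ = 35 + 0.842·3.215 = 37.7 days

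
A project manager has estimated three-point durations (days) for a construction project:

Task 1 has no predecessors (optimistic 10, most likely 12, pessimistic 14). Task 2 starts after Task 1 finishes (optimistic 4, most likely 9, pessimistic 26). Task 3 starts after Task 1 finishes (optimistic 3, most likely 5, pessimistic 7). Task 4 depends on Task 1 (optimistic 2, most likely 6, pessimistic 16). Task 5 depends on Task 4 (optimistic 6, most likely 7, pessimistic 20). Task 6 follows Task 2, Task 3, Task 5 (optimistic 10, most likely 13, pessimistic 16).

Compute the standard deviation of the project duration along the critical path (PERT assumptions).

te_Task 1 = (10 + 4·12 + 14)/6 = 72/6 = 12; σ²_Task 1 = ((14−10)/6)² = 0.444
te_Task 2 = (4 + 4·9 + 26)/6 = 66/6 = 11; σ²_Task 2 = ((26−4)/6)² = 13.444
te_Task 3 = (3 + 4·5 + 7)/6 = 30/6 = 5; σ²_Task 3 = ((7−3)/6)² = 0.444
te_Task 4 = (2 + 4·6 + 16)/6 = 42/6 = 7; σ²_Task 4 = ((16−2)/6)² = 5.444
te_Task 5 = (6 + 4·7 + 20)/6 = 54/6 = 9; σ²_Task 5 = ((20−6)/6)² = 5.444
te_Task 6 = (10 + 4·13 + 16)/6 = 78/6 = 13; σ²_Task 6 = ((16−10)/6)² = 1.000

Forward pass:
ES_Task 1 = 0; EF_Task 1 = 12
ES_Task 2 = 12; EF_Task 2 = 12+11 = 23
ES_Task 3 = 12; EF_Task 3 = 12+5 = 17
ES_Task 4 = 12; EF_Task 4 = 12+7 = 19
ES_Task 5 = 19; EF_Task 5 = 19+9 = 28
ES_Task 6 = max(EF_Task 2=23, EF_Task 3=17, EF_Task 5=28) = 28; EF_Task 6 = 28+13 = 41
Expected project duration μ = 41 days. Critical path: Task 1 → Task 4 → Task 5 → Task 6.

Variance along critical path = 0.444 + 5.444 + 5.444 + 1.000 = 12.333
σ = √12.333 = 3.512 days

3.51 days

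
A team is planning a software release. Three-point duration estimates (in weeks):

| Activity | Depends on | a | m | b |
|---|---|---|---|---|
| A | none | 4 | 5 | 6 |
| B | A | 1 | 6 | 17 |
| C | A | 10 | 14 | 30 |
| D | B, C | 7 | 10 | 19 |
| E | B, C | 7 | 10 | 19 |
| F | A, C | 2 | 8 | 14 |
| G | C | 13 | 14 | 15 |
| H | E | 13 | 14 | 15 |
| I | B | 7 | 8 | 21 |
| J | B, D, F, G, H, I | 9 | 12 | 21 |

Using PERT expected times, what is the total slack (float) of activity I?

24 weeks

te_A = (4 + 4·5 + 6)/6 = 30/6 = 5
te_B = (1 + 4·6 + 17)/6 = 42/6 = 7
te_C = (10 + 4·14 + 30)/6 = 96/6 = 16
te_D = (7 + 4·10 + 19)/6 = 66/6 = 11
te_E = (7 + 4·10 + 19)/6 = 66/6 = 11
te_F = (2 + 4·8 + 14)/6 = 48/6 = 8
te_G = (13 + 4·14 + 15)/6 = 84/6 = 14
te_H = (13 + 4·14 + 15)/6 = 84/6 = 14
te_I = (7 + 4·8 + 21)/6 = 60/6 = 10
te_J = (9 + 4·12 + 21)/6 = 78/6 = 13

Forward pass:
ES_A = 0; EF_A = 5
ES_B = 5; EF_B = 5+7 = 12
ES_C = 5; EF_C = 5+16 = 21
ES_D = max(EF_B=12, EF_C=21) = 21; EF_D = 21+11 = 32
ES_E = max(EF_B=12, EF_C=21) = 21; EF_E = 21+11 = 32
ES_F = max(EF_A=5, EF_C=21) = 21; EF_F = 21+8 = 29
ES_G = 21; EF_G = 21+14 = 35
ES_H = 32; EF_H = 32+14 = 46
ES_I = 12; EF_I = 12+10 = 22
ES_J = max(EF_B=12, EF_D=32, EF_F=29, EF_G=35, EF_H=46, EF_I=22) = 46; EF_J = 46+13 = 59
Expected project duration μ = 59 weeks. Critical path: A → C → E → H → J.

Backward pass:
LF_J = 59; LS_J = 59−13 = 46
LF_I = LS_J = 46; LS_I = 46−10 = 36
LF_H = LS_J = 46; LS_H = 46−14 = 32
LF_G = LS_J = 46; LS_G = 46−14 = 32
LF_F = LS_J = 46; LS_F = 46−8 = 38
LF_E = LS_H = 32; LS_E = 32−11 = 21
LF_D = LS_J = 46; LS_D = 46−11 = 35
LF_C = min(LS_D=35, LS_E=21, LS_F=38, LS_G=32) = 21; LS_C = 21−16 = 5
LF_B = min(LS_D=35, LS_E=21, LS_I=36, LS_J=46) = 21; LS_B = 21−7 = 14
LF_A = min(LS_B=14, LS_C=5, LS_F=38) = 5; LS_A = 5−5 = 0
Slack_I = LS_I − ES_I = 36 − 12 = 24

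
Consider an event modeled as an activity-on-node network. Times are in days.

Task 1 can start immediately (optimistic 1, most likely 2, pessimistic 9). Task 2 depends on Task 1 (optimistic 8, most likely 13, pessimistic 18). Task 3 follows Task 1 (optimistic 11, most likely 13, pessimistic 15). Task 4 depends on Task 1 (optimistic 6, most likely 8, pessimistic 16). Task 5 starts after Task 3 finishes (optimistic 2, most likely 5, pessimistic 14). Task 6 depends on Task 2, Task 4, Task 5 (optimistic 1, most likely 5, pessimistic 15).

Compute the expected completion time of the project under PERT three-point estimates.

te_Task 1 = (1 + 4·2 + 9)/6 = 18/6 = 3
te_Task 2 = (8 + 4·13 + 18)/6 = 78/6 = 13
te_Task 3 = (11 + 4·13 + 15)/6 = 78/6 = 13
te_Task 4 = (6 + 4·8 + 16)/6 = 54/6 = 9
te_Task 5 = (2 + 4·5 + 14)/6 = 36/6 = 6
te_Task 6 = (1 + 4·5 + 15)/6 = 36/6 = 6

Forward pass:
ES_Task 1 = 0; EF_Task 1 = 3
ES_Task 2 = 3; EF_Task 2 = 3+13 = 16
ES_Task 3 = 3; EF_Task 3 = 3+13 = 16
ES_Task 4 = 3; EF_Task 4 = 3+9 = 12
ES_Task 5 = 16; EF_Task 5 = 16+6 = 22
ES_Task 6 = max(EF_Task 2=16, EF_Task 4=12, EF_Task 5=22) = 22; EF_Task 6 = 22+6 = 28
Expected project duration μ = 28 days. Critical path: Task 1 → Task 3 → Task 5 → Task 6.

28 days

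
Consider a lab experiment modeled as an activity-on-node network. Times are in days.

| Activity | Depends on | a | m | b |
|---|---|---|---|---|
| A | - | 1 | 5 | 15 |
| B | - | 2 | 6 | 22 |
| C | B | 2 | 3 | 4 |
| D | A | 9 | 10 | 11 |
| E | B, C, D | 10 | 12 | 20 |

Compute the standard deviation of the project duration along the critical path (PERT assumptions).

2.89 days

te_A = (1 + 4·5 + 15)/6 = 36/6 = 6; σ²_A = ((15−1)/6)² = 5.444
te_B = (2 + 4·6 + 22)/6 = 48/6 = 8; σ²_B = ((22−2)/6)² = 11.111
te_C = (2 + 4·3 + 4)/6 = 18/6 = 3; σ²_C = ((4−2)/6)² = 0.111
te_D = (9 + 4·10 + 11)/6 = 60/6 = 10; σ²_D = ((11−9)/6)² = 0.111
te_E = (10 + 4·12 + 20)/6 = 78/6 = 13; σ²_E = ((20−10)/6)² = 2.778

Forward pass:
ES_A = 0; EF_A = 6
ES_B = 0; EF_B = 8
ES_C = 8; EF_C = 8+3 = 11
ES_D = 6; EF_D = 6+10 = 16
ES_E = max(EF_B=8, EF_C=11, EF_D=16) = 16; EF_E = 16+13 = 29
Expected project duration μ = 29 days. Critical path: A → D → E.

Variance along critical path = 5.444 + 0.111 + 2.778 = 8.333
σ = √8.333 = 2.887 days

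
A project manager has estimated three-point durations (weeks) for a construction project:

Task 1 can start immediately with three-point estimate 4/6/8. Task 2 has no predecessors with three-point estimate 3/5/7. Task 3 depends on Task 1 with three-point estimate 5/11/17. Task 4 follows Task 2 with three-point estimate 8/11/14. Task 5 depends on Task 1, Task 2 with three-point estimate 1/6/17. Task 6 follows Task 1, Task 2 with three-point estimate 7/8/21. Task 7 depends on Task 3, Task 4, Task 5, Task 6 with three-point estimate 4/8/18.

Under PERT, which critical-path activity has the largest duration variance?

Task 7

te_Task 1 = (4 + 4·6 + 8)/6 = 36/6 = 6; σ²_Task 1 = ((8−4)/6)² = 0.444
te_Task 2 = (3 + 4·5 + 7)/6 = 30/6 = 5; σ²_Task 2 = ((7−3)/6)² = 0.444
te_Task 3 = (5 + 4·11 + 17)/6 = 66/6 = 11; σ²_Task 3 = ((17−5)/6)² = 4.000
te_Task 4 = (8 + 4·11 + 14)/6 = 66/6 = 11; σ²_Task 4 = ((14−8)/6)² = 1.000
te_Task 5 = (1 + 4·6 + 17)/6 = 42/6 = 7; σ²_Task 5 = ((17−1)/6)² = 7.111
te_Task 6 = (7 + 4·8 + 21)/6 = 60/6 = 10; σ²_Task 6 = ((21−7)/6)² = 5.444
te_Task 7 = (4 + 4·8 + 18)/6 = 54/6 = 9; σ²_Task 7 = ((18−4)/6)² = 5.444

Forward pass:
ES_Task 1 = 0; EF_Task 1 = 6
ES_Task 2 = 0; EF_Task 2 = 5
ES_Task 3 = 6; EF_Task 3 = 6+11 = 17
ES_Task 4 = 5; EF_Task 4 = 5+11 = 16
ES_Task 5 = max(EF_Task 1=6, EF_Task 2=5) = 6; EF_Task 5 = 6+7 = 13
ES_Task 6 = max(EF_Task 1=6, EF_Task 2=5) = 6; EF_Task 6 = 6+10 = 16
ES_Task 7 = max(EF_Task 3=17, EF_Task 4=16, EF_Task 5=13, EF_Task 6=16) = 17; EF_Task 7 = 17+9 = 26
Expected project duration μ = 26 weeks. Critical path: Task 1 → Task 3 → Task 7.

Variances on critical path: σ²_Task 1=0.444, σ²_Task 3=4.000, σ²_Task 7=5.444.
Largest is σ²_Task 7 = 5.444.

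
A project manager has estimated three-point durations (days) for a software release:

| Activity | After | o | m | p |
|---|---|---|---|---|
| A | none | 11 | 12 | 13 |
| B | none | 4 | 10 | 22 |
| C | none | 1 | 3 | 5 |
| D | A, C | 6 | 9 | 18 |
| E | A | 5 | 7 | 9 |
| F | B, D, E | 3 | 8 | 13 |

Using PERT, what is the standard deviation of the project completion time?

2.62 days

te_A = (11 + 4·12 + 13)/6 = 72/6 = 12; σ²_A = ((13−11)/6)² = 0.111
te_B = (4 + 4·10 + 22)/6 = 66/6 = 11; σ²_B = ((22−4)/6)² = 9.000
te_C = (1 + 4·3 + 5)/6 = 18/6 = 3; σ²_C = ((5−1)/6)² = 0.444
te_D = (6 + 4·9 + 18)/6 = 60/6 = 10; σ²_D = ((18−6)/6)² = 4.000
te_E = (5 + 4·7 + 9)/6 = 42/6 = 7; σ²_E = ((9−5)/6)² = 0.444
te_F = (3 + 4·8 + 13)/6 = 48/6 = 8; σ²_F = ((13−3)/6)² = 2.778

Forward pass:
ES_A = 0; EF_A = 12
ES_B = 0; EF_B = 11
ES_C = 0; EF_C = 3
ES_D = max(EF_A=12, EF_C=3) = 12; EF_D = 12+10 = 22
ES_E = 12; EF_E = 12+7 = 19
ES_F = max(EF_B=11, EF_D=22, EF_E=19) = 22; EF_F = 22+8 = 30
Expected project duration μ = 30 days. Critical path: A → D → F.

Variance along critical path = 0.111 + 4.000 + 2.778 = 6.889
σ = √6.889 = 2.625 days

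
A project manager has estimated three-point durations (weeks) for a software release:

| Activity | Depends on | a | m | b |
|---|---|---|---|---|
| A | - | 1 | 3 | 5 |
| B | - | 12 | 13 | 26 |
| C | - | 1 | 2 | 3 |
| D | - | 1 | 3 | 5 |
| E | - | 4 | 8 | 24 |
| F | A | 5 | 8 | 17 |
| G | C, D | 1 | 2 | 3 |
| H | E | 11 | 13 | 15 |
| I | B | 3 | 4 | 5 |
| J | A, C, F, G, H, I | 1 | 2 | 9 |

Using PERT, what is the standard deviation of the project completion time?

3.65 weeks

te_A = (1 + 4·3 + 5)/6 = 18/6 = 3; σ²_A = ((5−1)/6)² = 0.444
te_B = (12 + 4·13 + 26)/6 = 90/6 = 15; σ²_B = ((26−12)/6)² = 5.444
te_C = (1 + 4·2 + 3)/6 = 12/6 = 2; σ²_C = ((3−1)/6)² = 0.111
te_D = (1 + 4·3 + 5)/6 = 18/6 = 3; σ²_D = ((5−1)/6)² = 0.444
te_E = (4 + 4·8 + 24)/6 = 60/6 = 10; σ²_E = ((24−4)/6)² = 11.111
te_F = (5 + 4·8 + 17)/6 = 54/6 = 9; σ²_F = ((17−5)/6)² = 4.000
te_G = (1 + 4·2 + 3)/6 = 12/6 = 2; σ²_G = ((3−1)/6)² = 0.111
te_H = (11 + 4·13 + 15)/6 = 78/6 = 13; σ²_H = ((15−11)/6)² = 0.444
te_I = (3 + 4·4 + 5)/6 = 24/6 = 4; σ²_I = ((5−3)/6)² = 0.111
te_J = (1 + 4·2 + 9)/6 = 18/6 = 3; σ²_J = ((9−1)/6)² = 1.778

Forward pass:
ES_A = 0; EF_A = 3
ES_B = 0; EF_B = 15
ES_C = 0; EF_C = 2
ES_D = 0; EF_D = 3
ES_E = 0; EF_E = 10
ES_F = 3; EF_F = 3+9 = 12
ES_G = max(EF_C=2, EF_D=3) = 3; EF_G = 3+2 = 5
ES_H = 10; EF_H = 10+13 = 23
ES_I = 15; EF_I = 15+4 = 19
ES_J = max(EF_A=3, EF_C=2, EF_F=12, EF_G=5, EF_H=23, EF_I=19) = 23; EF_J = 23+3 = 26
Expected project duration μ = 26 weeks. Critical path: E → H → J.

Variance along critical path = 11.111 + 0.444 + 1.778 = 13.333
σ = √13.333 = 3.651 weeks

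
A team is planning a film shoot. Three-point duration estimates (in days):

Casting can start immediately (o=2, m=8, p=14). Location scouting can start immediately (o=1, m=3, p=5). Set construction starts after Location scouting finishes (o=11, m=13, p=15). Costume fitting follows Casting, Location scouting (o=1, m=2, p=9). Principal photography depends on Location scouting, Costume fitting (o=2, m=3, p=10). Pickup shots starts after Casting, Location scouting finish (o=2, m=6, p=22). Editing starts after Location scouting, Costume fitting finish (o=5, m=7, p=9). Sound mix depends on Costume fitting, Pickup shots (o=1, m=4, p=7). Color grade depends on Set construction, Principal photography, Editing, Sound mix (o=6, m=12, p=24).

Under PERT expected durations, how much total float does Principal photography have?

5 days

te_Casting = (2 + 4·8 + 14)/6 = 48/6 = 8
te_Location scouting = (1 + 4·3 + 5)/6 = 18/6 = 3
te_Set construction = (11 + 4·13 + 15)/6 = 78/6 = 13
te_Costume fitting = (1 + 4·2 + 9)/6 = 18/6 = 3
te_Principal photography = (2 + 4·3 + 10)/6 = 24/6 = 4
te_Pickup shots = (2 + 4·6 + 22)/6 = 48/6 = 8
te_Editing = (5 + 4·7 + 9)/6 = 42/6 = 7
te_Sound mix = (1 + 4·4 + 7)/6 = 24/6 = 4
te_Color grade = (6 + 4·12 + 24)/6 = 78/6 = 13

Forward pass:
ES_Casting = 0; EF_Casting = 8
ES_Location scouting = 0; EF_Location scouting = 3
ES_Set construction = 3; EF_Set construction = 3+13 = 16
ES_Costume fitting = max(EF_Casting=8, EF_Location scouting=3) = 8; EF_Costume fitting = 8+3 = 11
ES_Principal photography = max(EF_Location scouting=3, EF_Costume fitting=11) = 11; EF_Principal photography = 11+4 = 15
ES_Pickup shots = max(EF_Casting=8, EF_Location scouting=3) = 8; EF_Pickup shots = 8+8 = 16
ES_Editing = max(EF_Location scouting=3, EF_Costume fitting=11) = 11; EF_Editing = 11+7 = 18
ES_Sound mix = max(EF_Costume fitting=11, EF_Pickup shots=16) = 16; EF_Sound mix = 16+4 = 20
ES_Color grade = max(EF_Set construction=16, EF_Principal photography=15, EF_Editing=18, EF_Sound mix=20) = 20; EF_Color grade = 20+13 = 33
Expected project duration μ = 33 days. Critical path: Casting → Pickup shots → Sound mix → Color grade.

Backward pass:
LF_Color grade = 33; LS_Color grade = 33−13 = 20
LF_Sound mix = LS_Color grade = 20; LS_Sound mix = 20−4 = 16
LF_Editing = LS_Color grade = 20; LS_Editing = 20−7 = 13
LF_Pickup shots = LS_Sound mix = 16; LS_Pickup shots = 16−8 = 8
LF_Principal photography = LS_Color grade = 20; LS_Principal photography = 20−4 = 16
LF_Costume fitting = min(LS_Principal photography=16, LS_Editing=13, LS_Sound mix=16) = 13; LS_Costume fitting = 13−3 = 10
LF_Set construction = LS_Color grade = 20; LS_Set construction = 20−13 = 7
LF_Location scouting = min(LS_Set construction=7, LS_Costume fitting=10, LS_Principal photography=16, LS_Pickup shots=8, LS_Editing=13) = 7; LS_Location scouting = 7−3 = 4
LF_Casting = min(LS_Costume fitting=10, LS_Pickup shots=8) = 8; LS_Casting = 8−8 = 0
Slack_Principal photography = LS_Principal photography − ES_Principal photography = 16 − 11 = 5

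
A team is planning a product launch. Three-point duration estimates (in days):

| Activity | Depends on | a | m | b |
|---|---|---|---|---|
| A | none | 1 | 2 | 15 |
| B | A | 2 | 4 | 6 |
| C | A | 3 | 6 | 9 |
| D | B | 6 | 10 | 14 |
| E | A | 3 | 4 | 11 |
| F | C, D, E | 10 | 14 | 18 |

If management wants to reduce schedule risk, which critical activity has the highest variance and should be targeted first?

A

te_A = (1 + 4·2 + 15)/6 = 24/6 = 4; σ²_A = ((15−1)/6)² = 5.444
te_B = (2 + 4·4 + 6)/6 = 24/6 = 4; σ²_B = ((6−2)/6)² = 0.444
te_C = (3 + 4·6 + 9)/6 = 36/6 = 6; σ²_C = ((9−3)/6)² = 1.000
te_D = (6 + 4·10 + 14)/6 = 60/6 = 10; σ²_D = ((14−6)/6)² = 1.778
te_E = (3 + 4·4 + 11)/6 = 30/6 = 5; σ²_E = ((11−3)/6)² = 1.778
te_F = (10 + 4·14 + 18)/6 = 84/6 = 14; σ²_F = ((18−10)/6)² = 1.778

Forward pass:
ES_A = 0; EF_A = 4
ES_B = 4; EF_B = 4+4 = 8
ES_C = 4; EF_C = 4+6 = 10
ES_D = 8; EF_D = 8+10 = 18
ES_E = 4; EF_E = 4+5 = 9
ES_F = max(EF_C=10, EF_D=18, EF_E=9) = 18; EF_F = 18+14 = 32
Expected project duration μ = 32 days. Critical path: A → B → D → F.

Variances on critical path: σ²_A=5.444, σ²_B=0.444, σ²_D=1.778, σ²_F=1.778.
Largest is σ²_A = 5.444.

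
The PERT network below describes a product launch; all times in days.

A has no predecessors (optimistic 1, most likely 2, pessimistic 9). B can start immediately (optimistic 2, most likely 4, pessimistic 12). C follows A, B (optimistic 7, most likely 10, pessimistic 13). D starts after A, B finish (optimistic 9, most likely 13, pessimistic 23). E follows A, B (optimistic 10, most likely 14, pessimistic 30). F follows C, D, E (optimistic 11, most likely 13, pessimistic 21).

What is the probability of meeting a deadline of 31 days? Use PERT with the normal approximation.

te_A = (1 + 4·2 + 9)/6 = 18/6 = 3; σ²_A = ((9−1)/6)² = 1.778
te_B = (2 + 4·4 + 12)/6 = 30/6 = 5; σ²_B = ((12−2)/6)² = 2.778
te_C = (7 + 4·10 + 13)/6 = 60/6 = 10; σ²_C = ((13−7)/6)² = 1.000
te_D = (9 + 4·13 + 23)/6 = 84/6 = 14; σ²_D = ((23−9)/6)² = 5.444
te_E = (10 + 4·14 + 30)/6 = 96/6 = 16; σ²_E = ((30−10)/6)² = 11.111
te_F = (11 + 4·13 + 21)/6 = 84/6 = 14; σ²_F = ((21−11)/6)² = 2.778

Forward pass:
ES_A = 0; EF_A = 3
ES_B = 0; EF_B = 5
ES_C = max(EF_A=3, EF_B=5) = 5; EF_C = 5+10 = 15
ES_D = max(EF_A=3, EF_B=5) = 5; EF_D = 5+14 = 19
ES_E = max(EF_A=3, EF_B=5) = 5; EF_E = 5+16 = 21
ES_F = max(EF_C=15, EF_D=19, EF_E=21) = 21; EF_F = 21+14 = 35
Expected project duration μ = 35 days. Critical path: B → E → F.

Variance along critical path = 2.778 + 11.111 + 2.778 = 16.667; σ = √16.667 = 4.082 days.
Z = (31 − 35) / 4.082 = -0.980
P(T ≤ 31) = Φ(-0.980) ≈ 0.164

0.164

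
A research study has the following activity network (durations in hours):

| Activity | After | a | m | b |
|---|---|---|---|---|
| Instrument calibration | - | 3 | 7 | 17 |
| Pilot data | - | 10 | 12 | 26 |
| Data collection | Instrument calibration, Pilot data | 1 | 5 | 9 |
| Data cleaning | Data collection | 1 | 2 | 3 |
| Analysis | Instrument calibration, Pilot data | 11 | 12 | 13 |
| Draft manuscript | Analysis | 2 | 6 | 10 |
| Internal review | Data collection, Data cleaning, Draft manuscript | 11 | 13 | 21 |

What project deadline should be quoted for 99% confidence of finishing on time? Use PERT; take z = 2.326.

54.0 hours

te_Instrument calibration = (3 + 4·7 + 17)/6 = 48/6 = 8; σ²_Instrument calibration = ((17−3)/6)² = 5.444
te_Pilot data = (10 + 4·12 + 26)/6 = 84/6 = 14; σ²_Pilot data = ((26−10)/6)² = 7.111
te_Data collection = (1 + 4·5 + 9)/6 = 30/6 = 5; σ²_Data collection = ((9−1)/6)² = 1.778
te_Data cleaning = (1 + 4·2 + 3)/6 = 12/6 = 2; σ²_Data cleaning = ((3−1)/6)² = 0.111
te_Analysis = (11 + 4·12 + 13)/6 = 72/6 = 12; σ²_Analysis = ((13−11)/6)² = 0.111
te_Draft manuscript = (2 + 4·6 + 10)/6 = 36/6 = 6; σ²_Draft manuscript = ((10−2)/6)² = 1.778
te_Internal review = (11 + 4·13 + 21)/6 = 84/6 = 14; σ²_Internal review = ((21−11)/6)² = 2.778

Forward pass:
ES_Instrument calibration = 0; EF_Instrument calibration = 8
ES_Pilot data = 0; EF_Pilot data = 14
ES_Data collection = max(EF_Instrument calibration=8, EF_Pilot data=14) = 14; EF_Data collection = 14+5 = 19
ES_Data cleaning = 19; EF_Data cleaning = 19+2 = 21
ES_Analysis = max(EF_Instrument calibration=8, EF_Pilot data=14) = 14; EF_Analysis = 14+12 = 26
ES_Draft manuscript = 26; EF_Draft manuscript = 26+6 = 32
ES_Internal review = max(EF_Data collection=19, EF_Data cleaning=21, EF_Draft manuscript=32) = 32; EF_Internal review = 32+14 = 46
Expected project duration μ = 46 hours. Critical path: Pilot data → Analysis → Draft manuscript → Internal review.

Variance along critical path = 7.111 + 0.111 + 1.778 + 2.778 = 11.778; σ = 3.432 hours.
D = μ + z·σ = 46 + 2.326·3.432 = 54.0 hours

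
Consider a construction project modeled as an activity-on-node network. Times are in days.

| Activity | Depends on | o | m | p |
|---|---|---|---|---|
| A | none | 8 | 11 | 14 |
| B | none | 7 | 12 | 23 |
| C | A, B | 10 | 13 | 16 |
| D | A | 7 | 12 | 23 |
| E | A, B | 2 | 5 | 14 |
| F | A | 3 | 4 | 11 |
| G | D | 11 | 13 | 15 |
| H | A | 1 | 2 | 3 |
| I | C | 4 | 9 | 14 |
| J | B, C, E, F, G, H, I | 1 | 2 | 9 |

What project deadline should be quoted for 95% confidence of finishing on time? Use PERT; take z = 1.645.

te_A = (8 + 4·11 + 14)/6 = 66/6 = 11; σ²_A = ((14−8)/6)² = 1.000
te_B = (7 + 4·12 + 23)/6 = 78/6 = 13; σ²_B = ((23−7)/6)² = 7.111
te_C = (10 + 4·13 + 16)/6 = 78/6 = 13; σ²_C = ((16−10)/6)² = 1.000
te_D = (7 + 4·12 + 23)/6 = 78/6 = 13; σ²_D = ((23−7)/6)² = 7.111
te_E = (2 + 4·5 + 14)/6 = 36/6 = 6; σ²_E = ((14−2)/6)² = 4.000
te_F = (3 + 4·4 + 11)/6 = 30/6 = 5; σ²_F = ((11−3)/6)² = 1.778
te_G = (11 + 4·13 + 15)/6 = 78/6 = 13; σ²_G = ((15−11)/6)² = 0.444
te_H = (1 + 4·2 + 3)/6 = 12/6 = 2; σ²_H = ((3−1)/6)² = 0.111
te_I = (4 + 4·9 + 14)/6 = 54/6 = 9; σ²_I = ((14−4)/6)² = 2.778
te_J = (1 + 4·2 + 9)/6 = 18/6 = 3; σ²_J = ((9−1)/6)² = 1.778

Forward pass:
ES_A = 0; EF_A = 11
ES_B = 0; EF_B = 13
ES_C = max(EF_A=11, EF_B=13) = 13; EF_C = 13+13 = 26
ES_D = 11; EF_D = 11+13 = 24
ES_E = max(EF_A=11, EF_B=13) = 13; EF_E = 13+6 = 19
ES_F = 11; EF_F = 11+5 = 16
ES_G = 24; EF_G = 24+13 = 37
ES_H = 11; EF_H = 11+2 = 13
ES_I = 26; EF_I = 26+9 = 35
ES_J = max(EF_B=13, EF_C=26, EF_E=19, EF_F=16, EF_G=37, EF_H=13, EF_I=35) = 37; EF_J = 37+3 = 40
Expected project duration μ = 40 days. Critical path: A → D → G → J.

Variance along critical path = 1.000 + 7.111 + 0.444 + 1.778 = 10.333; σ = 3.215 days.
D = μ + z·σ = 40 + 1.645·3.215 = 45.3 days

45.3 days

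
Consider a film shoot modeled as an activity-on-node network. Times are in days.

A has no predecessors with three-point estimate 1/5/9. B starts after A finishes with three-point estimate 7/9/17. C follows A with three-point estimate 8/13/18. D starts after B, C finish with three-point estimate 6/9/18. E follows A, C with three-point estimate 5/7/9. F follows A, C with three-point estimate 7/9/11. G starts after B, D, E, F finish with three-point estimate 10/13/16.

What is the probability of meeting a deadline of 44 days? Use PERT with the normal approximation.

te_A = (1 + 4·5 + 9)/6 = 30/6 = 5; σ²_A = ((9−1)/6)² = 1.778
te_B = (7 + 4·9 + 17)/6 = 60/6 = 10; σ²_B = ((17−7)/6)² = 2.778
te_C = (8 + 4·13 + 18)/6 = 78/6 = 13; σ²_C = ((18−8)/6)² = 2.778
te_D = (6 + 4·9 + 18)/6 = 60/6 = 10; σ²_D = ((18−6)/6)² = 4.000
te_E = (5 + 4·7 + 9)/6 = 42/6 = 7; σ²_E = ((9−5)/6)² = 0.444
te_F = (7 + 4·9 + 11)/6 = 54/6 = 9; σ²_F = ((11−7)/6)² = 0.444
te_G = (10 + 4·13 + 16)/6 = 78/6 = 13; σ²_G = ((16−10)/6)² = 1.000

Forward pass:
ES_A = 0; EF_A = 5
ES_B = 5; EF_B = 5+10 = 15
ES_C = 5; EF_C = 5+13 = 18
ES_D = max(EF_B=15, EF_C=18) = 18; EF_D = 18+10 = 28
ES_E = max(EF_A=5, EF_C=18) = 18; EF_E = 18+7 = 25
ES_F = max(EF_A=5, EF_C=18) = 18; EF_F = 18+9 = 27
ES_G = max(EF_B=15, EF_D=28, EF_E=25, EF_F=27) = 28; EF_G = 28+13 = 41
Expected project duration μ = 41 days. Critical path: A → C → D → G.

Variance along critical path = 1.778 + 2.778 + 4.000 + 1.000 = 9.556; σ = √9.556 = 3.091 days.
Z = (44 − 41) / 3.091 = 0.970
P(T ≤ 44) = Φ(0.970) ≈ 0.834

0.834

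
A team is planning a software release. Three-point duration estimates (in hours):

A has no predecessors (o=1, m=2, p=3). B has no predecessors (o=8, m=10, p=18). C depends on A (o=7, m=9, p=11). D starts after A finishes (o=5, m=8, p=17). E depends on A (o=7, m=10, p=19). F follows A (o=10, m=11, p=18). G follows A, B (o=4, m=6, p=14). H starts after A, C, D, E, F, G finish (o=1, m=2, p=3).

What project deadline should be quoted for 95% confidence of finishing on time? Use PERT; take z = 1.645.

te_A = (1 + 4·2 + 3)/6 = 12/6 = 2; σ²_A = ((3−1)/6)² = 0.111
te_B = (8 + 4·10 + 18)/6 = 66/6 = 11; σ²_B = ((18−8)/6)² = 2.778
te_C = (7 + 4·9 + 11)/6 = 54/6 = 9; σ²_C = ((11−7)/6)² = 0.444
te_D = (5 + 4·8 + 17)/6 = 54/6 = 9; σ²_D = ((17−5)/6)² = 4.000
te_E = (7 + 4·10 + 19)/6 = 66/6 = 11; σ²_E = ((19−7)/6)² = 4.000
te_F = (10 + 4·11 + 18)/6 = 72/6 = 12; σ²_F = ((18−10)/6)² = 1.778
te_G = (4 + 4·6 + 14)/6 = 42/6 = 7; σ²_G = ((14−4)/6)² = 2.778
te_H = (1 + 4·2 + 3)/6 = 12/6 = 2; σ²_H = ((3−1)/6)² = 0.111

Forward pass:
ES_A = 0; EF_A = 2
ES_B = 0; EF_B = 11
ES_C = 2; EF_C = 2+9 = 11
ES_D = 2; EF_D = 2+9 = 11
ES_E = 2; EF_E = 2+11 = 13
ES_F = 2; EF_F = 2+12 = 14
ES_G = max(EF_A=2, EF_B=11) = 11; EF_G = 11+7 = 18
ES_H = max(EF_A=2, EF_C=11, EF_D=11, EF_E=13, EF_F=14, EF_G=18) = 18; EF_H = 18+2 = 20
Expected project duration μ = 20 hours. Critical path: B → G → H.

Variance along critical path = 2.778 + 2.778 + 0.111 = 5.667; σ = 2.380 hours.
D = μ + z·σ = 20 + 1.645·2.380 = 23.9 hours

23.9 hours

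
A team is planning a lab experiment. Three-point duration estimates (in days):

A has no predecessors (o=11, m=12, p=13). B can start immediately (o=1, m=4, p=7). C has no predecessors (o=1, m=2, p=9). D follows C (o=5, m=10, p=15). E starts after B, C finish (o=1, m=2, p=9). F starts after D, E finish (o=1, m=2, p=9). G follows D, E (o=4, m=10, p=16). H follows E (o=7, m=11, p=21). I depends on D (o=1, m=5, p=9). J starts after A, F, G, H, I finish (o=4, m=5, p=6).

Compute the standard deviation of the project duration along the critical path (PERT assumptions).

2.94 days

te_A = (11 + 4·12 + 13)/6 = 72/6 = 12; σ²_A = ((13−11)/6)² = 0.111
te_B = (1 + 4·4 + 7)/6 = 24/6 = 4; σ²_B = ((7−1)/6)² = 1.000
te_C = (1 + 4·2 + 9)/6 = 18/6 = 3; σ²_C = ((9−1)/6)² = 1.778
te_D = (5 + 4·10 + 15)/6 = 60/6 = 10; σ²_D = ((15−5)/6)² = 2.778
te_E = (1 + 4·2 + 9)/6 = 18/6 = 3; σ²_E = ((9−1)/6)² = 1.778
te_F = (1 + 4·2 + 9)/6 = 18/6 = 3; σ²_F = ((9−1)/6)² = 1.778
te_G = (4 + 4·10 + 16)/6 = 60/6 = 10; σ²_G = ((16−4)/6)² = 4.000
te_H = (7 + 4·11 + 21)/6 = 72/6 = 12; σ²_H = ((21−7)/6)² = 5.444
te_I = (1 + 4·5 + 9)/6 = 30/6 = 5; σ²_I = ((9−1)/6)² = 1.778
te_J = (4 + 4·5 + 6)/6 = 30/6 = 5; σ²_J = ((6−4)/6)² = 0.111

Forward pass:
ES_A = 0; EF_A = 12
ES_B = 0; EF_B = 4
ES_C = 0; EF_C = 3
ES_D = 3; EF_D = 3+10 = 13
ES_E = max(EF_B=4, EF_C=3) = 4; EF_E = 4+3 = 7
ES_F = max(EF_D=13, EF_E=7) = 13; EF_F = 13+3 = 16
ES_G = max(EF_D=13, EF_E=7) = 13; EF_G = 13+10 = 23
ES_H = 7; EF_H = 7+12 = 19
ES_I = 13; EF_I = 13+5 = 18
ES_J = max(EF_A=12, EF_F=16, EF_G=23, EF_H=19, EF_I=18) = 23; EF_J = 23+5 = 28
Expected project duration μ = 28 days. Critical path: C → D → G → J.

Variance along critical path = 1.778 + 2.778 + 4.000 + 0.111 = 8.667
σ = √8.667 = 2.944 days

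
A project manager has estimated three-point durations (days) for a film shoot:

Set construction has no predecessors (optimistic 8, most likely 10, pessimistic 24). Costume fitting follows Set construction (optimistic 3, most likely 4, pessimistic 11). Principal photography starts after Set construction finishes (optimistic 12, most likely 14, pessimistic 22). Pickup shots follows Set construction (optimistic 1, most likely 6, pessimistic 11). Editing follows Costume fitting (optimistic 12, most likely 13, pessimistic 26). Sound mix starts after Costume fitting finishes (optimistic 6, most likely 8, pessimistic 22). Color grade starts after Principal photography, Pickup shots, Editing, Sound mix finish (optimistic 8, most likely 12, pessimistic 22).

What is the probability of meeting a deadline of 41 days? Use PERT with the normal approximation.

te_Set construction = (8 + 4·10 + 24)/6 = 72/6 = 12; σ²_Set construction = ((24−8)/6)² = 7.111
te_Costume fitting = (3 + 4·4 + 11)/6 = 30/6 = 5; σ²_Costume fitting = ((11−3)/6)² = 1.778
te_Principal photography = (12 + 4·14 + 22)/6 = 90/6 = 15; σ²_Principal photography = ((22−12)/6)² = 2.778
te_Pickup shots = (1 + 4·6 + 11)/6 = 36/6 = 6; σ²_Pickup shots = ((11−1)/6)² = 2.778
te_Editing = (12 + 4·13 + 26)/6 = 90/6 = 15; σ²_Editing = ((26−12)/6)² = 5.444
te_Sound mix = (6 + 4·8 + 22)/6 = 60/6 = 10; σ²_Sound mix = ((22−6)/6)² = 7.111
te_Color grade = (8 + 4·12 + 22)/6 = 78/6 = 13; σ²_Color grade = ((22−8)/6)² = 5.444

Forward pass:
ES_Set construction = 0; EF_Set construction = 12
ES_Costume fitting = 12; EF_Costume fitting = 12+5 = 17
ES_Principal photography = 12; EF_Principal photography = 12+15 = 27
ES_Pickup shots = 12; EF_Pickup shots = 12+6 = 18
ES_Editing = 17; EF_Editing = 17+15 = 32
ES_Sound mix = 17; EF_Sound mix = 17+10 = 27
ES_Color grade = max(EF_Principal photography=27, EF_Pickup shots=18, EF_Editing=32, EF_Sound mix=27) = 32; EF_Color grade = 32+13 = 45
Expected project duration μ = 45 days. Critical path: Set construction → Costume fitting → Editing → Color grade.

Variance along critical path = 7.111 + 1.778 + 5.444 + 5.444 = 19.778; σ = √19.778 = 4.447 days.
Z = (41 − 45) / 4.447 = -0.899
P(T ≤ 41) = Φ(-0.899) ≈ 0.184

0.184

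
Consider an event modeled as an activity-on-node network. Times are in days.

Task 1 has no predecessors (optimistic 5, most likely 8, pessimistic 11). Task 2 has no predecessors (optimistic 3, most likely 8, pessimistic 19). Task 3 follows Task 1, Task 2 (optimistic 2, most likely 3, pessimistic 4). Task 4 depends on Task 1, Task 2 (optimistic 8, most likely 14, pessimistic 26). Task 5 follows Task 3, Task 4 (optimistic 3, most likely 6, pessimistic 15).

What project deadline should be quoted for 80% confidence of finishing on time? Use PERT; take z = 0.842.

34.8 days

te_Task 1 = (5 + 4·8 + 11)/6 = 48/6 = 8; σ²_Task 1 = ((11−5)/6)² = 1.000
te_Task 2 = (3 + 4·8 + 19)/6 = 54/6 = 9; σ²_Task 2 = ((19−3)/6)² = 7.111
te_Task 3 = (2 + 4·3 + 4)/6 = 18/6 = 3; σ²_Task 3 = ((4−2)/6)² = 0.111
te_Task 4 = (8 + 4·14 + 26)/6 = 90/6 = 15; σ²_Task 4 = ((26−8)/6)² = 9.000
te_Task 5 = (3 + 4·6 + 15)/6 = 42/6 = 7; σ²_Task 5 = ((15−3)/6)² = 4.000

Forward pass:
ES_Task 1 = 0; EF_Task 1 = 8
ES_Task 2 = 0; EF_Task 2 = 9
ES_Task 3 = max(EF_Task 1=8, EF_Task 2=9) = 9; EF_Task 3 = 9+3 = 12
ES_Task 4 = max(EF_Task 1=8, EF_Task 2=9) = 9; EF_Task 4 = 9+15 = 24
ES_Task 5 = max(EF_Task 3=12, EF_Task 4=24) = 24; EF_Task 5 = 24+7 = 31
Expected project duration μ = 31 days. Critical path: Task 2 → Task 4 → Task 5.

Variance along critical path = 7.111 + 9.000 + 4.000 = 20.111; σ = 4.485 days.
D = μ + z·σ = 31 + 0.842·4.485 = 34.8 days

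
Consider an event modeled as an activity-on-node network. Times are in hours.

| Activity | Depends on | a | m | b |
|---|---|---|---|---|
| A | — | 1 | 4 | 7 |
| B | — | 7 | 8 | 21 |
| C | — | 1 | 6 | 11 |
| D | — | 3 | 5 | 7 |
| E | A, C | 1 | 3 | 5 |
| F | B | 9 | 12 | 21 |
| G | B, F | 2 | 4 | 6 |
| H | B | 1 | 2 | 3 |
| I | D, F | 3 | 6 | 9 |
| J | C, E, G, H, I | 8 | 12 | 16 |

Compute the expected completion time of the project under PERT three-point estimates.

te_A = (1 + 4·4 + 7)/6 = 24/6 = 4
te_B = (7 + 4·8 + 21)/6 = 60/6 = 10
te_C = (1 + 4·6 + 11)/6 = 36/6 = 6
te_D = (3 + 4·5 + 7)/6 = 30/6 = 5
te_E = (1 + 4·3 + 5)/6 = 18/6 = 3
te_F = (9 + 4·12 + 21)/6 = 78/6 = 13
te_G = (2 + 4·4 + 6)/6 = 24/6 = 4
te_H = (1 + 4·2 + 3)/6 = 12/6 = 2
te_I = (3 + 4·6 + 9)/6 = 36/6 = 6
te_J = (8 + 4·12 + 16)/6 = 72/6 = 12

Forward pass:
ES_A = 0; EF_A = 4
ES_B = 0; EF_B = 10
ES_C = 0; EF_C = 6
ES_D = 0; EF_D = 5
ES_E = max(EF_A=4, EF_C=6) = 6; EF_E = 6+3 = 9
ES_F = 10; EF_F = 10+13 = 23
ES_G = max(EF_B=10, EF_F=23) = 23; EF_G = 23+4 = 27
ES_H = 10; EF_H = 10+2 = 12
ES_I = max(EF_D=5, EF_F=23) = 23; EF_I = 23+6 = 29
ES_J = max(EF_C=6, EF_E=9, EF_G=27, EF_H=12, EF_I=29) = 29; EF_J = 29+12 = 41
Expected project duration μ = 41 hours. Critical path: B → F → I → J.

41 hours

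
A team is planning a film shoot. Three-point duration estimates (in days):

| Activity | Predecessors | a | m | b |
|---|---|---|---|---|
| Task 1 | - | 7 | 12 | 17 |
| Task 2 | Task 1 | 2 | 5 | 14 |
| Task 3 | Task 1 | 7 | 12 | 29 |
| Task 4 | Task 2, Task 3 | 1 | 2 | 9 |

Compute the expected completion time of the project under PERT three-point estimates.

29 days

te_Task 1 = (7 + 4·12 + 17)/6 = 72/6 = 12
te_Task 2 = (2 + 4·5 + 14)/6 = 36/6 = 6
te_Task 3 = (7 + 4·12 + 29)/6 = 84/6 = 14
te_Task 4 = (1 + 4·2 + 9)/6 = 18/6 = 3

Forward pass:
ES_Task 1 = 0; EF_Task 1 = 12
ES_Task 2 = 12; EF_Task 2 = 12+6 = 18
ES_Task 3 = 12; EF_Task 3 = 12+14 = 26
ES_Task 4 = max(EF_Task 2=18, EF_Task 3=26) = 26; EF_Task 4 = 26+3 = 29
Expected project duration μ = 29 days. Critical path: Task 1 → Task 3 → Task 4.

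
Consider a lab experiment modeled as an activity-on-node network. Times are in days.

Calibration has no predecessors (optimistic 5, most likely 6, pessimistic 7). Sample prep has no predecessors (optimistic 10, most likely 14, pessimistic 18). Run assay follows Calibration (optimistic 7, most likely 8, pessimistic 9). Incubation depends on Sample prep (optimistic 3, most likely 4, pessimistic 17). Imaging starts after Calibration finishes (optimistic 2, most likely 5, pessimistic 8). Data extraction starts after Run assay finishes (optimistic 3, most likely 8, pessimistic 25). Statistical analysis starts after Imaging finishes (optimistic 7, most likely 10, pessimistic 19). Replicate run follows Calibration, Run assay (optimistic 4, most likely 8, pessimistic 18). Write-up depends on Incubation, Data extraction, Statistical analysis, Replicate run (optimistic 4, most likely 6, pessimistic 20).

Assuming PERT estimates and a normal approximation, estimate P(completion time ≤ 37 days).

0.864

te_Calibration = (5 + 4·6 + 7)/6 = 36/6 = 6; σ²_Calibration = ((7−5)/6)² = 0.111
te_Sample prep = (10 + 4·14 + 18)/6 = 84/6 = 14; σ²_Sample prep = ((18−10)/6)² = 1.778
te_Run assay = (7 + 4·8 + 9)/6 = 48/6 = 8; σ²_Run assay = ((9−7)/6)² = 0.111
te_Incubation = (3 + 4·4 + 17)/6 = 36/6 = 6; σ²_Incubation = ((17−3)/6)² = 5.444
te_Imaging = (2 + 4·5 + 8)/6 = 30/6 = 5; σ²_Imaging = ((8−2)/6)² = 1.000
te_Data extraction = (3 + 4·8 + 25)/6 = 60/6 = 10; σ²_Data extraction = ((25−3)/6)² = 13.444
te_Statistical analysis = (7 + 4·10 + 19)/6 = 66/6 = 11; σ²_Statistical analysis = ((19−7)/6)² = 4.000
te_Replicate run = (4 + 4·8 + 18)/6 = 54/6 = 9; σ²_Replicate run = ((18−4)/6)² = 5.444
te_Write-up = (4 + 4·6 + 20)/6 = 48/6 = 8; σ²_Write-up = ((20−4)/6)² = 7.111

Forward pass:
ES_Calibration = 0; EF_Calibration = 6
ES_Sample prep = 0; EF_Sample prep = 14
ES_Run assay = 6; EF_Run assay = 6+8 = 14
ES_Incubation = 14; EF_Incubation = 14+6 = 20
ES_Imaging = 6; EF_Imaging = 6+5 = 11
ES_Data extraction = 14; EF_Data extraction = 14+10 = 24
ES_Statistical analysis = 11; EF_Statistical analysis = 11+11 = 22
ES_Replicate run = max(EF_Calibration=6, EF_Run assay=14) = 14; EF_Replicate run = 14+9 = 23
ES_Write-up = max(EF_Incubation=20, EF_Data extraction=24, EF_Statistical analysis=22, EF_Replicate run=23) = 24; EF_Write-up = 24+8 = 32
Expected project duration μ = 32 days. Critical path: Calibration → Run assay → Data extraction → Write-up.

Variance along critical path = 0.111 + 0.111 + 13.444 + 7.111 = 20.778; σ = √20.778 = 4.558 days.
Z = (37 − 32) / 4.558 = 1.097
P(T ≤ 37) = Φ(1.097) ≈ 0.864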